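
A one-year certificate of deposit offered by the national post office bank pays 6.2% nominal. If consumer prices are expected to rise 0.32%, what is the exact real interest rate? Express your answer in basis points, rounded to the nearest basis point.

586 basis points

1 + r = 1.06200 / 1.00320 = 1.058612
r = 1.058612 − 1 = 5.8612%, i.e. 586 basis points.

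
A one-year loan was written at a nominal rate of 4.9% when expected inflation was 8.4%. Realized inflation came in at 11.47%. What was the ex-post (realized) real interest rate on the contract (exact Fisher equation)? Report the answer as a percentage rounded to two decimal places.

-5.89%

Ex-post: (1 + 0.0490)/(1 + 0.1147) − 1 = -5.8940%
So the realized real rate is -5.89%.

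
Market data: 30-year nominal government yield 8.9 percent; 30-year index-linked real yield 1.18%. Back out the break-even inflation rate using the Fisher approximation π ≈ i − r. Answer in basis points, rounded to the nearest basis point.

π ≈ i − r = 8.9% − 1.18% → 772 basis points.

772 basis points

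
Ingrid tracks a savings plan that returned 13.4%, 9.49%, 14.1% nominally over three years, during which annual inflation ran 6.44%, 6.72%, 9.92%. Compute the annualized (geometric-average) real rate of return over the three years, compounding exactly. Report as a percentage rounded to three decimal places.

4.299%

Nominal growth factor = 1.1340 × 1.0949 × 1.1410 = 1.41668454
Price-level growth factor = 1.0644 × 1.0672 × 1.0992 = 1.24861171
Real growth factor = 1.41668454 / 1.24861171 = 1.13460777
Annualized real rate = 1.13460777^(1/3) − 1 = 4.2994% → 4.299%.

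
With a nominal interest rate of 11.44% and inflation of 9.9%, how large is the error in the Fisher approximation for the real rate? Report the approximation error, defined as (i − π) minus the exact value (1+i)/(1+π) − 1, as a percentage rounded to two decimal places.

Approximate: r ≈ 11.440% − 9.900% = 1.5400%
Exact: (1 + 0.1144)/(1 + 0.0990) − 1 = 1.4013%
Error = 1.5400% − 1.4013% = 0.1387% → 0.14%.

0.14%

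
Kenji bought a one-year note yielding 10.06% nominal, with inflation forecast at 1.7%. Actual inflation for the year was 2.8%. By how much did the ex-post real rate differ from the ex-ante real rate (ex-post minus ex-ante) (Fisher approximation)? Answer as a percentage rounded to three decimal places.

Ex-ante: 10.06% − 1.7% = 8.360%
Ex-post: 10.06% − 2.8% = 7.260%
Difference (ex-post − ex-ante) = -1.1000% → -1.100%.

-1.100%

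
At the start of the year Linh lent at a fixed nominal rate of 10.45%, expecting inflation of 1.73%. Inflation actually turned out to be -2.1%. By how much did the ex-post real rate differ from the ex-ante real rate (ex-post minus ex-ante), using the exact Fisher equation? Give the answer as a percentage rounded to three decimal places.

Ex-ante: (1 + 0.1045)/(1 + 0.0173) − 1 = 8.57171%
Ex-post: (1 + 0.1045)/(1 − 0.0210) − 1 = 12.81920%
Difference (ex-post − ex-ante) = 4.24749% → 4.247%.

4.247%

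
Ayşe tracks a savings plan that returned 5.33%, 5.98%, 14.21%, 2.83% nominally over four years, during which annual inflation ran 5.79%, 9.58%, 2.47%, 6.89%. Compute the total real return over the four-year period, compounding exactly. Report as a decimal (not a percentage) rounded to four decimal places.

Compound the nominal returns: 1.0533 × 1.0598 × 1.1421 × 1.0283 = 1.310992.
Compound inflation: 1.0579 × 1.0958 × 1.0247 × 1.0689 = 1.269725.
Deflate: 1.310992 / 1.269725 = 1.032500.
Total real return = 1.032500 − 1 → 0.0325.

0.0325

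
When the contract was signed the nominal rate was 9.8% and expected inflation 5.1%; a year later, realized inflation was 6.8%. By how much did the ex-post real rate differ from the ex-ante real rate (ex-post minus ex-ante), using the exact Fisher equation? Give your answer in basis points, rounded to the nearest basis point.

Ex-ante: (1 + 0.0980)/(1 + 0.0510) − 1 = 4.4719%
Ex-post: (1 + 0.0980)/(1 + 0.0680) − 1 = 2.8090%
Difference (ex-post − ex-ante) = -1.6629% → -166 basis points.

-166 basis points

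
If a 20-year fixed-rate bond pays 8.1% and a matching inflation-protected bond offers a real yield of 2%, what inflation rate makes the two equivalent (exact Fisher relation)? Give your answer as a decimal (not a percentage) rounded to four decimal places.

(1 + π) = (1 + i)/(1 + r) = 1.08100 / 1.02000 = 1.059804
Break-even inflation = 1.059804 − 1 → 0.0598.

0.0598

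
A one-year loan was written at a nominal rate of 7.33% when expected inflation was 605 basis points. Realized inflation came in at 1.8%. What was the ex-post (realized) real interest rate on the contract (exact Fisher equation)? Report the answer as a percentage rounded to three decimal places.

5.432%

Ex-post: (1 + 0.0733)/(1 + 0.0180) − 1 = 5.4322%
So the realized real rate is 5.432%.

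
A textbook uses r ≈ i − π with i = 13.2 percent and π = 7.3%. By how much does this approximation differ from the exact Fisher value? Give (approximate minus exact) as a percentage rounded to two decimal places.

0.40%

Approximate: r ≈ 13.200% − 7.300% = 5.9000%
Exact: (1 + 0.1320)/(1 + 0.0730) − 1 = 5.4986%
Error = 5.9000% − 5.4986% = 0.4014% → 0.40%.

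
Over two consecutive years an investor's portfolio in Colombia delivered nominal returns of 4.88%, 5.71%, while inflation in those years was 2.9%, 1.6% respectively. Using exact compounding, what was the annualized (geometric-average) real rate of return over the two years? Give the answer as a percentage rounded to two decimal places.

2.98%

Nominal growth factor = 1.0488 × 1.0571 = 1.10868648
Price-level growth factor = 1.0290 × 1.0160 = 1.04546400
Real growth factor = 1.10868648 / 1.04546400 = 1.06047313
Annualized real rate = 1.06047313^(1/2) − 1 = 2.9793% → 2.98%.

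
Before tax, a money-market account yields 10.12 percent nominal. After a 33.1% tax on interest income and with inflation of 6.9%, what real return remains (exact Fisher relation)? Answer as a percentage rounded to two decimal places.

After-tax nominal return = 10.12% × (1 − 0.331) = 6.77028%.
1 + r = 1.0677028 / 1.06900 = 0.998787
After-tax real rate = 0.998787 − 1 → -0.12%.

-0.12%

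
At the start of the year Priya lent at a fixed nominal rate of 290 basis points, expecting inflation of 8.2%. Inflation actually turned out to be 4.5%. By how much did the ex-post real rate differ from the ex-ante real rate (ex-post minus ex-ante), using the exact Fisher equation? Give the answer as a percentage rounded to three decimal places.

Ex-ante: (1 + 0.0290)/(1 + 0.0820) − 1 = -4.8983%
Ex-post: (1 + 0.0290)/(1 + 0.0450) − 1 = -1.5311%
Difference (ex-post − ex-ante) = 3.3672% → 3.367%.

3.367%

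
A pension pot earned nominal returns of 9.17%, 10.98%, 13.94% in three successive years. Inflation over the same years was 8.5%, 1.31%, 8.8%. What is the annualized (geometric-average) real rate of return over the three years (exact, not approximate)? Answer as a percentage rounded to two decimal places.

4.90%

Compound the nominal returns: 1.0917 × 1.1098 × 1.1394 = 1.38046133.
Compound inflation: 1.0850 × 1.0131 × 1.0880 = 1.19594429.
Deflate: 1.38046133 / 1.19594429 = 1.15428565.
Annualized real rate = 1.15428565^(1/3) − 1 = 4.8989% → 4.90%.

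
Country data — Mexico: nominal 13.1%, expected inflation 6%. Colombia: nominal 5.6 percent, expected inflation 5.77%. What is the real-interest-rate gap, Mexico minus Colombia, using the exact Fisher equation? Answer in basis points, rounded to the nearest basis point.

686 basis points

Mexico: (1 + 0.1310)/(1 + 0.0600) − 1 = 6.6981%
Colombia: (1 + 0.0560)/(1 + 0.0577) − 1 = -0.1607%
Differential = 6.6981% − (-0.1607%) = 6.8588% → 686 basis points.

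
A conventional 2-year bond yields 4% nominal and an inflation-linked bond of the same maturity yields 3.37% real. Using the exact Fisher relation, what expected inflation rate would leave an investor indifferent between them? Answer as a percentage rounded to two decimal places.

0.61%

(1 + π) = (1 + i)/(1 + r) = 1.04000 / 1.03370 = 1.006095
Break-even inflation = 1.006095 − 1 → 0.61%.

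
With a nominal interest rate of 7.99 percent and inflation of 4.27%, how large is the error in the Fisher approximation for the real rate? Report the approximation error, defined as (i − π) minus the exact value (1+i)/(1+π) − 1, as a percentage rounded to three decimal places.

Approximate: r ≈ 7.990% − 4.270% = 3.7200%
Exact: (1 + 0.0799)/(1 + 0.0427) − 1 = 3.5677%
Error = 3.7200% − 3.5677% = 0.1523% → 0.152%.

0.152%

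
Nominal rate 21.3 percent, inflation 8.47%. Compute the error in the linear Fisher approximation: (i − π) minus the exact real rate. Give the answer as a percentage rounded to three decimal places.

Approximate: r ≈ 21.300% − 8.470% = 12.8300%
Exact: (1 + 0.2130)/(1 + 0.0847) − 1 = 11.8282%
Error = 12.8300% − 11.8282% = 1.0018% → 1.002%.

1.002%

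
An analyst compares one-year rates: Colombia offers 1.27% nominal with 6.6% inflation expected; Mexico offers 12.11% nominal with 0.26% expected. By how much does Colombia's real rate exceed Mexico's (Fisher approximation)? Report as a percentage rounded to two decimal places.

-17.18%

Colombia: 1.27% − 6.6% = -5.330%
Mexico: 12.11% − 0.26% = 11.850%
Differential = -17.180% → -17.18%.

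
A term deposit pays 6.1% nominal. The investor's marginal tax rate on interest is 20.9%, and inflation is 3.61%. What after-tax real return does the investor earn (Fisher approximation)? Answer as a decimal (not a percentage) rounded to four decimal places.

0.0122

After-tax nominal return = 6.1% × (1 − 0.209) = 4.8251%.
r ≈ 4.8251% − 3.61% → 0.0122.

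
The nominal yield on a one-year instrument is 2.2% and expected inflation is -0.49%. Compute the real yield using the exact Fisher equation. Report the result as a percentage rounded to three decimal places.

1 + r = 1.02200 / 0.99510 = 1.027032
r = 1.027032 − 1 = 2.7032%, i.e. 2.703%.

2.703%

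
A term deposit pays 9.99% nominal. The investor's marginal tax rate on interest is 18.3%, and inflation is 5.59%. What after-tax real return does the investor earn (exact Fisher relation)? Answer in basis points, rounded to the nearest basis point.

244 basis points

After-tax nominal return = 9.99% × (1 − 0.183) = 8.16183%.
1 + r = 1.0816183 / 1.05590 = 1.024357
After-tax real rate = 1.024357 − 1 → 244 basis points.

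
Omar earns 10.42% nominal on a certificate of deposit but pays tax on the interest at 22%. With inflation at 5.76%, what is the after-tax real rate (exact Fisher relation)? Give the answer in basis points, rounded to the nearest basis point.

224 basis points

After-tax nominal return = 10.42% × (1 − 0.22) = 8.1276%.
1 + r = 1.081276 / 1.05760 = 1.022387
After-tax real rate = 1.022387 − 1 → 224 basis points.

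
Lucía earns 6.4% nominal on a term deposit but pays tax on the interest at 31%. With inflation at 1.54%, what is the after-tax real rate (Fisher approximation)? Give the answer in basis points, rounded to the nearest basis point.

288 basis points

After-tax nominal return = 6.4% × (1 − 0.31) = 4.4160%.
r ≈ 4.4160% − 1.54% → 288 basis points.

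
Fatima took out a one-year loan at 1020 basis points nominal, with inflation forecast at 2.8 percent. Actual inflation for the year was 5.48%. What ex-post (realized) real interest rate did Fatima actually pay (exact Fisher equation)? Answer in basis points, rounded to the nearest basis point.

447 basis points

Ex-post: (1 + 0.1020)/(1 + 0.0548) − 1 = 4.4748%
So the realized real rate is 447 basis points.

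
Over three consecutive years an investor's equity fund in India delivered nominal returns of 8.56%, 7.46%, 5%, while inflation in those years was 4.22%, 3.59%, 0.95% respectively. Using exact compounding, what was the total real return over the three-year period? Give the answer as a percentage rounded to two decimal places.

Compound the nominal returns: 1.0856 × 1.0746 × 1.0500 = 1.224915.
Compound inflation: 1.0422 × 1.0359 × 1.0095 = 1.089871.
Deflate: 1.224915 / 1.089871 = 1.123908.
Total real return = 1.123908 − 1 → 12.39%.

12.39%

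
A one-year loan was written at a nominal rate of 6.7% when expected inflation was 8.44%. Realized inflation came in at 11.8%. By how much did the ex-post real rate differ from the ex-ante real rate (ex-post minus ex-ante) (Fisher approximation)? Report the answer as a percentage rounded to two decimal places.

Ex-ante: 6.7% − 8.44% = -1.740%
Ex-post: 6.7% − 11.8% = -5.100%
Difference (ex-post − ex-ante) = -3.3600% → -3.36%.

-3.36%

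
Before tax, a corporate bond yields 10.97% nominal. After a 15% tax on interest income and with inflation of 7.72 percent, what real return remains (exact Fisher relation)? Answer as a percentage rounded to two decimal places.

After-tax nominal return = 10.97% × (1 − 0.15) = 9.3245%.
1 + r = 1.093245 / 1.07720 = 1.014895
After-tax real rate = 1.014895 − 1 → 1.49%.

1.49%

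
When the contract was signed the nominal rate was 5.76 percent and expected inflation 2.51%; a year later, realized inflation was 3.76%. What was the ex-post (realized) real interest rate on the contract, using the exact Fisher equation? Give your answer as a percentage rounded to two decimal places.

1.93%

Ex-post: (1 + 0.0576)/(1 + 0.0376) − 1 = 1.9275%
So the realized real rate is 1.93%.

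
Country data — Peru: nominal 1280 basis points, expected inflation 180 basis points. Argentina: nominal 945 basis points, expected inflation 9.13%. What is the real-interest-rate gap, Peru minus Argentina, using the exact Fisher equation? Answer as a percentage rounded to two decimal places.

Peru: (1 + 0.1280)/(1 + 0.0180) − 1 = 10.8055%
Argentina: (1 + 0.0945)/(1 + 0.0913) − 1 = 0.2932%
Differential = 10.8055% − 0.2932% = 10.5123% → 10.51%.

10.51%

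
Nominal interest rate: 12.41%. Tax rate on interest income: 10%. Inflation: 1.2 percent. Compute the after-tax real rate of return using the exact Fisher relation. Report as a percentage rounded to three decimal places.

After-tax nominal return = 12.41% × (1 − 0.1) = 11.1690%.
1 + r = 1.11169 / 1.01200 = 1.098508
After-tax real rate = 1.098508 − 1 → 9.851%.

9.851%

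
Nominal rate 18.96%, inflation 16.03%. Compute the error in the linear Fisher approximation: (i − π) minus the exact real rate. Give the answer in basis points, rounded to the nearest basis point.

Approximate: r ≈ 18.960% − 16.030% = 2.9300%
Exact: (1 + 0.1896)/(1 + 0.1603) − 1 = 2.5252%
Error = 2.9300% − 2.5252% = 0.4048% → 40 basis points.

40 basis points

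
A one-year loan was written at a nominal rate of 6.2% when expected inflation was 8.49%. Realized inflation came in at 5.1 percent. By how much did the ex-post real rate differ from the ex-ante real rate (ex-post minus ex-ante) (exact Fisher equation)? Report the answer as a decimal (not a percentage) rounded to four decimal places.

Ex-ante: (1 + 0.0620)/(1 + 0.0849) − 1 = -2.1108%
Ex-post: (1 + 0.0620)/(1 + 0.0510) − 1 = 1.0466%
Difference (ex-post − ex-ante) = 3.1574% → 0.0316.

0.0316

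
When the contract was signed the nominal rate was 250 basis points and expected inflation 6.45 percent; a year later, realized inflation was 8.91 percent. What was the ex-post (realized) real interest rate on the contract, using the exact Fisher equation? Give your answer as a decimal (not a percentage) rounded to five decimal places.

-0.05886

Ex-post: (1 + 0.0250)/(1 + 0.0891) − 1 = -5.8856%
So the realized real rate is -0.05886.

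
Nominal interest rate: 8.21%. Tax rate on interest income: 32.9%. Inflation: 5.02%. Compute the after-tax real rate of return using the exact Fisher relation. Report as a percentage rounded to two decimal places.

After-tax nominal return = 8.21% × (1 − 0.329) = 5.50891%.
1 + r = 1.0550891 / 1.05020 = 1.004655
After-tax real rate = 1.004655 − 1 → 0.47%.

0.47%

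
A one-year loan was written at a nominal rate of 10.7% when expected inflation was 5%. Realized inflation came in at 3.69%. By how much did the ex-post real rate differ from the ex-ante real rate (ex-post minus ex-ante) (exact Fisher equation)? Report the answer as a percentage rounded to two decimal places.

Ex-ante: (1 + 0.1070)/(1 + 0.0500) − 1 = 5.4286%
Ex-post: (1 + 0.1070)/(1 + 0.0369) − 1 = 6.7605%
Difference (ex-post − ex-ante) = 1.3320% → 1.33%.

1.33%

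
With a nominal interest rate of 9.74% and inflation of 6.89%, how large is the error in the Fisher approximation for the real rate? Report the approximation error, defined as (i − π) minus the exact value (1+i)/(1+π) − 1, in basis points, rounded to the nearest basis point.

Approximate: r ≈ 9.740% − 6.890% = 2.8500%
Exact: (1 + 0.0974)/(1 + 0.0689) − 1 = 2.6663%
Error = 2.8500% − 2.6663% = 0.1837% → 18 basis points.

18 basis points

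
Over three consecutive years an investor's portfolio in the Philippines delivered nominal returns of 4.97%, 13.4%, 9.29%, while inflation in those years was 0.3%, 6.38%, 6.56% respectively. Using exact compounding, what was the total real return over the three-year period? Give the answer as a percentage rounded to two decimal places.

14.42%

Nominal growth factor = 1.0497 × 1.1340 × 1.0929 = 1.300944
Price-level growth factor = 1.0030 × 1.0638 × 1.0656 = 1.136986
Real growth factor = 1.300944 / 1.136986 = 1.144204
Total real return = 1.144204 − 1 → 14.42%.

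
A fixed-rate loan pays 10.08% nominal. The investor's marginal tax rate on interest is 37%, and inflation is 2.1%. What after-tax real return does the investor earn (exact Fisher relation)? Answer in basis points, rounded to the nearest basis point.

416 basis points

After-tax nominal return = 10.08% × (1 − 0.37) = 6.3504%.
1 + r = 1.063504 / 1.02100 = 1.041630
After-tax real rate = 1.041630 − 1 → 416 basis points.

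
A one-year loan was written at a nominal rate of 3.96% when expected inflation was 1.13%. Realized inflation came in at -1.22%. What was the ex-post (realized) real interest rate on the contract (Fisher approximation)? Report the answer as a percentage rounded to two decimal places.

5.18%

Ex-post: 3.96% − (-1.22%) = 5.180%
So the realized real rate is 5.18%.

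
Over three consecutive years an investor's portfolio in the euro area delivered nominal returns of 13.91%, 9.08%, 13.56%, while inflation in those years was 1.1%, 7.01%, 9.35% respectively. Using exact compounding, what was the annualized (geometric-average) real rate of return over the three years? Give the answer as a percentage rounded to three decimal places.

Compound the nominal returns: 1.1391 × 1.0908 × 1.1356 = 1.411017386.
Compound inflation: 1.0110 × 1.0701 × 1.0935 = 1.183026048.
Deflate: 1.411017386 / 1.183026048 = 1.192718781.
Annualized real rate = 1.192718781^(1/3) − 1 = 6.05049% → 6.050%.

6.050%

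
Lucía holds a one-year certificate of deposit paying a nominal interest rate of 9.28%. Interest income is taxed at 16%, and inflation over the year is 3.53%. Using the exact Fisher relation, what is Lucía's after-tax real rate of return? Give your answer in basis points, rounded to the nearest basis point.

After-tax nominal return = 9.28% × (1 − 0.16) = 7.7952%.
1 + r = 1.077952 / 1.03530 = 1.041198
After-tax real rate = 1.041198 − 1 → 412 basis points.

412 basis points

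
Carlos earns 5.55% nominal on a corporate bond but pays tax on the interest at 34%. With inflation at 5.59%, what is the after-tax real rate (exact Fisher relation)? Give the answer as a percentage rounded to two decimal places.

After-tax nominal return = 5.55% × (1 − 0.34) = 3.6630%.
1 + r = 1.03663 / 1.05590 = 0.9817502
After-tax real rate = 0.9817502 − 1 → -1.82%.

-1.82%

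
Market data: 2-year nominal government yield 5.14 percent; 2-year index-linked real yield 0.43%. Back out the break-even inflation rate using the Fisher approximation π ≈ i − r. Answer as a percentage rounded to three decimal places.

4.710%

π ≈ i − r = 5.14% − 0.43% → 4.710%.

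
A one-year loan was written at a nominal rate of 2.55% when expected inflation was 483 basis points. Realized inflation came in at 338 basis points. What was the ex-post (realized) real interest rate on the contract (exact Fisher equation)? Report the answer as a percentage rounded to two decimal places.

-0.80%

Ex-post: (1 + 0.0255)/(1 + 0.0338) − 1 = -0.8029%
So the realized real rate is -0.80%.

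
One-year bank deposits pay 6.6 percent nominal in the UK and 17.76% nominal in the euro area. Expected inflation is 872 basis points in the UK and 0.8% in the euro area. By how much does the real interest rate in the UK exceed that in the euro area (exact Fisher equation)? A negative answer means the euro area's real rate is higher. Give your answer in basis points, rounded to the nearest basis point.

-1878 basis points

The UK: (1 + 0.0660)/(1 + 0.0872) − 1 = -1.9500%
The euro area: (1 + 0.1776)/(1 + 0.0080) − 1 = 16.8254%
Differential = -1.9500% − 16.8254% = -18.7754% → -1878 basis points.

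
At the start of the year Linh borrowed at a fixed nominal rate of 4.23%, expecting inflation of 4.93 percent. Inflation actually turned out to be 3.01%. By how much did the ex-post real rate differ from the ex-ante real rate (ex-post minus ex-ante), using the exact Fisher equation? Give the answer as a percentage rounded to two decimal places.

1.85%

Ex-ante: (1 + 0.0423)/(1 + 0.0493) − 1 = -0.6671%
Ex-post: (1 + 0.0423)/(1 + 0.0301) − 1 = 1.1844%
Difference (ex-post − ex-ante) = 1.8515% → 1.85%.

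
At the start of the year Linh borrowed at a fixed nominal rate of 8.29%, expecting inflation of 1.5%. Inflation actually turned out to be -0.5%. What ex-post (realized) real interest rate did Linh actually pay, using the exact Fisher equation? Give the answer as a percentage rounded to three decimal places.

8.834%

Ex-post: (1 + 0.0829)/(1 − 0.0050) − 1 = 8.8342%
So the realized real rate is 8.834%.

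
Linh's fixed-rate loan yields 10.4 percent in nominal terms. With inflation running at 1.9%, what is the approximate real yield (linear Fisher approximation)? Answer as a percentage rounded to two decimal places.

8.50%

r ≈ i − π = 10.4% − 1.9% = 8.50%.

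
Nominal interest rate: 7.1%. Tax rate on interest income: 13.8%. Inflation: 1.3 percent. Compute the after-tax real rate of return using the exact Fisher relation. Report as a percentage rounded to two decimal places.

4.76%

After-tax nominal return = 7.1% × (1 − 0.138) = 6.1202%.
1 + r = 1.061202 / 1.01300 = 1.047583
After-tax real rate = 1.047583 − 1 → 4.76%.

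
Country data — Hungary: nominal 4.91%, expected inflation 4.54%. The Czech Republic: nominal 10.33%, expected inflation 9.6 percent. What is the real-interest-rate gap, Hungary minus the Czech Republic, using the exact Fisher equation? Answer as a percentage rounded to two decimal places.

-0.31%

Hungary: (1 + 0.0491)/(1 + 0.0454) − 1 = 0.3539%
The Czech Republic: (1 + 0.1033)/(1 + 0.0960) − 1 = 0.6661%
Differential = 0.3539% − 0.6661% = -0.3121% → -0.31%.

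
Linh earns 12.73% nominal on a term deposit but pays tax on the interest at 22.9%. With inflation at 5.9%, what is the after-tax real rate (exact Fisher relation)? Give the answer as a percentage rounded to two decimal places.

After-tax nominal return = 12.73% × (1 − 0.229) = 9.81483%.
1 + r = 1.0981483 / 1.05900 = 1.036967
After-tax real rate = 1.036967 − 1 → 3.70%.

3.70%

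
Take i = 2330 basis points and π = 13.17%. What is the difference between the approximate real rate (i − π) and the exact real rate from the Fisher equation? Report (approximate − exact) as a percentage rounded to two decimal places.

Approximate: r ≈ 23.300% − 13.170% = 10.1300%
Exact: (1 + 0.2330)/(1 + 0.1317) − 1 = 8.9511%
Error = 10.1300% − 8.9511% = 1.1789% → 1.18%.

1.18%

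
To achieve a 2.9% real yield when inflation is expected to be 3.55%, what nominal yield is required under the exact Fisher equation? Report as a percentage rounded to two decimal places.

(1 + i) = (1 + r)(1 + π) = 1.02900 × 1.03550 = 1.0655295
i = 1.0655295 − 1, so the required nominal rate is 6.55%.

6.55%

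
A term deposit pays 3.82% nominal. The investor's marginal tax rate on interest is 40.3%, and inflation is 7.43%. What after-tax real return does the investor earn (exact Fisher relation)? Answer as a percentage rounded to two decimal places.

After-tax nominal return = 3.82% × (1 − 0.403) = 2.28054%.
1 + r = 1.0228054 / 1.07430 = 0.952067
After-tax real rate = 0.952067 − 1 → -4.79%.

-4.79%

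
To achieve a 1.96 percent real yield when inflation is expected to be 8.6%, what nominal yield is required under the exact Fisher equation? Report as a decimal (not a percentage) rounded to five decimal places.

0.10729

(1 + i) = (1 + r)(1 + π) = 1.01960 × 1.08600 = 1.1072856
i = 1.1072856 − 1, so the required nominal rate is 0.10729.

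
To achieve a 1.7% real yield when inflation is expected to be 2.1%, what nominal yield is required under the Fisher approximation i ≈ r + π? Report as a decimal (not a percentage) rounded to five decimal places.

i ≈ r + π = 1.7% + 2.1% = 0.03800.

0.03800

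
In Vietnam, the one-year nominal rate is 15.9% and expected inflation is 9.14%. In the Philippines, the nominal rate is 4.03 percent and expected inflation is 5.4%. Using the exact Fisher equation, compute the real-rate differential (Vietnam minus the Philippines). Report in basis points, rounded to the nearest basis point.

749 basis points

Vietnam: (1 + 0.1590)/(1 + 0.0914) − 1 = 6.1939%
The Philippines: (1 + 0.0403)/(1 + 0.0540) − 1 = -1.2998%
Differential = 6.1939% − (-1.2998%) = 7.4937% → 749 basis points.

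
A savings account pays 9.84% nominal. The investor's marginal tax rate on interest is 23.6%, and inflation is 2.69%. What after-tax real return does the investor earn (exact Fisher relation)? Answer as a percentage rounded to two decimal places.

After-tax nominal return = 9.84% × (1 − 0.236) = 7.51776%.
1 + r = 1.0751776 / 1.02690 = 1.047013
After-tax real rate = 1.047013 − 1 → 4.70%.

4.70%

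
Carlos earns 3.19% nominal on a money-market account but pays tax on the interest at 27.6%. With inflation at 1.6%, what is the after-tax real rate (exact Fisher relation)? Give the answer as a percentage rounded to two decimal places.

After-tax nominal return = 3.19% × (1 − 0.276) = 2.30956%.
1 + r = 1.0230956 / 1.01600 = 1.006984
After-tax real rate = 1.006984 − 1 → 0.70%.

0.70%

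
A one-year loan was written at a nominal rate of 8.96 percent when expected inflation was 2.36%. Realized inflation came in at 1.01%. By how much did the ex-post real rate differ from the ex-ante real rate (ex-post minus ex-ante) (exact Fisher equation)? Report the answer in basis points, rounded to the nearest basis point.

142 basis points

Ex-ante: (1 + 0.0896)/(1 + 0.0236) − 1 = 6.4478%
Ex-post: (1 + 0.0896)/(1 + 0.0101) − 1 = 7.8705%
Difference (ex-post − ex-ante) = 1.4227% → 142 basis points.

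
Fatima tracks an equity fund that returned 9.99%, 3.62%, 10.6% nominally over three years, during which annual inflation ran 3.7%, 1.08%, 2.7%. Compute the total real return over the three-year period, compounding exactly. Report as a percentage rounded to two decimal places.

Nominal growth factor = 1.0999 × 1.0362 × 1.1060 = 1.260526
Price-level growth factor = 1.0370 × 1.0108 × 1.0270 = 1.076501
Real growth factor = 1.260526 / 1.076501 = 1.170948
Total real return = 1.170948 − 1 → 17.09%.

17.09%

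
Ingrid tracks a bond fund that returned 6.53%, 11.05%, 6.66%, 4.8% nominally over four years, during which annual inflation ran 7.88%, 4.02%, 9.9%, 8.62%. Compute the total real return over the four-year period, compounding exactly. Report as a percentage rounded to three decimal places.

Compound the nominal returns: 1.0653 × 1.1105 × 1.0666 × 1.0480 = 1.322371.
Compound inflation: 1.0788 × 1.0402 × 1.0990 × 1.0862 = 1.339570.
Deflate: 1.322371 / 1.339570 = 0.987161.
Total real return = 0.987161 − 1 → -1.284%.

-1.284%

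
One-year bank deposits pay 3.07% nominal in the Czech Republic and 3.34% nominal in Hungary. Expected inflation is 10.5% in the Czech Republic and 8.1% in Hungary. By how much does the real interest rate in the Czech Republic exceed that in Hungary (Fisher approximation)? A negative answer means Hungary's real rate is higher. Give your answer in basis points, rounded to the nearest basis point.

-267 basis points

The Czech Republic: 3.07% − 10.5% = -7.430%
Hungary: 3.34% − 8.1% = -4.760%
Differential = -2.670% → -267 basis points.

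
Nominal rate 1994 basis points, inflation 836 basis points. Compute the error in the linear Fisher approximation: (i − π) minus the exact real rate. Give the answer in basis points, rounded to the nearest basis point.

89 basis points

Approximate: r ≈ 19.940% − 8.360% = 11.5800%
Exact: (1 + 0.1994)/(1 + 0.0836) − 1 = 10.6866%
Error = 11.5800% − 10.6866% = 0.8934% → 89 basis points.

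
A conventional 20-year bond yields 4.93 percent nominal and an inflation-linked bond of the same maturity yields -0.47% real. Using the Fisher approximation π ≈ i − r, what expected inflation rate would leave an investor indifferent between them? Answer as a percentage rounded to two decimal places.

π ≈ i − r = 4.93% − (-0.47%) → 5.40%.

5.40%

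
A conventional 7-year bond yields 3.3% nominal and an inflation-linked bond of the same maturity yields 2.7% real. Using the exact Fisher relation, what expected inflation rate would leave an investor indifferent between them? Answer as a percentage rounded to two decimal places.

(1 + π) = (1 + i)/(1 + r) = 1.03300 / 1.02700 = 1.005842
Break-even inflation = 1.005842 − 1 → 0.58%.

0.58%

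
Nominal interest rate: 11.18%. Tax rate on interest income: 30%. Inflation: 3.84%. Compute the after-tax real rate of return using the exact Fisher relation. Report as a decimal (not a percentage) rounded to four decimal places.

After-tax nominal return = 11.18% × (1 − 0.3) = 7.8260%.
1 + r = 1.07826 / 1.03840 = 1.038386
After-tax real rate = 1.038386 − 1 → 0.0384.

0.0384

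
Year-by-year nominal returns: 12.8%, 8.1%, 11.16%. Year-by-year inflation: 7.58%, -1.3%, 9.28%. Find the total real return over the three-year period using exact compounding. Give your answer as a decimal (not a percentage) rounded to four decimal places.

Compound the nominal returns: 1.1280 × 1.0810 × 1.1116 = 1.355449.
Compound inflation: 1.0758 × 0.9870 × 1.0928 = 1.160351.
Deflate: 1.355449 / 1.160351 = 1.168137.
Total real return = 1.168137 − 1 → 0.1681.

0.1681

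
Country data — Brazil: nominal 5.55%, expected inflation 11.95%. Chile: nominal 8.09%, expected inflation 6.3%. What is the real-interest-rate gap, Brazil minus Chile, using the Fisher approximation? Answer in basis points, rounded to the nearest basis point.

Brazil: 5.55% − 11.95% = -6.400%
Chile: 8.09% − 6.3% = 1.790%
Differential = -8.190% → -819 basis points.

-819 basis points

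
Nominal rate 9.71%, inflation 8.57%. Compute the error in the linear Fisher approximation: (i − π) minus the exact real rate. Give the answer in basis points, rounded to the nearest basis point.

Approximate: r ≈ 9.710% − 8.570% = 1.1400%
Exact: (1 + 0.0971)/(1 + 0.0857) − 1 = 1.0500%
Error = 1.1400% − 1.0500% = 0.0900% → 9 basis points.

9 basis points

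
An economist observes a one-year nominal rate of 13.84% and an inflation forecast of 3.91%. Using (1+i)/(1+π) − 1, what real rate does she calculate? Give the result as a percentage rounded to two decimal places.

1 + r = 1.13840 / 1.03910 = 1.095563
r = 1.095563 − 1 = 9.5563%, i.e. 9.56%.

9.56%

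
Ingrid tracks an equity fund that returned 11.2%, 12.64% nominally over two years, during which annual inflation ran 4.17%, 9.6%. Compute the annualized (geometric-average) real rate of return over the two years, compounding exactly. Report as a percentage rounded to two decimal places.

4.74%

Compound the nominal returns: 1.1120 × 1.1264 = 1.25255680.
Compound inflation: 1.0417 × 1.0960 = 1.14170320.
Deflate: 1.25255680 / 1.14170320 = 1.09709494.
Annualized real rate = 1.09709494^(1/2) − 1 = 4.7423% → 4.74%.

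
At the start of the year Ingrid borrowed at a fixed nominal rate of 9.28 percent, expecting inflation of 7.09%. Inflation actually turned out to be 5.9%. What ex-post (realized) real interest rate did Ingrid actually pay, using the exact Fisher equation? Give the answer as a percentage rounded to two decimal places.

3.19%

Ex-post: (1 + 0.0928)/(1 + 0.0590) − 1 = 3.1917%
So the realized real rate is 3.19%.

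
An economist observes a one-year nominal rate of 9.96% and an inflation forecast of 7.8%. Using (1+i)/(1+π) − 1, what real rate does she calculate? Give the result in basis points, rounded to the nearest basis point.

1 + r = 1.09960 / 1.07800 = 1.020037
r = 1.020037 − 1 = 2.0037%, i.e. 200 basis points.

200 basis points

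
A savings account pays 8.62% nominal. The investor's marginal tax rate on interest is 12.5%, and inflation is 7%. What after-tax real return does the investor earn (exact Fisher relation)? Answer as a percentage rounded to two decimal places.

After-tax nominal return = 8.62% × (1 − 0.125) = 7.5425%.
1 + r = 1.075425 / 1.07000 = 1.005070
After-tax real rate = 1.005070 − 1 → 0.51%.

0.51%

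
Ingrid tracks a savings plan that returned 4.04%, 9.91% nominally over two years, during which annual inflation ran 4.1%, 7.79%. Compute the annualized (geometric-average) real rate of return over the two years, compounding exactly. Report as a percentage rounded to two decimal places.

Nominal growth factor = 1.0404 × 1.0991 = 1.14350364
Price-level growth factor = 1.0410 × 1.0779 = 1.12209390
Real growth factor = 1.14350364 / 1.12209390 = 1.01908017
Annualized real rate = 1.01908017^(1/2) − 1 = 0.9495% → 0.95%.

0.95%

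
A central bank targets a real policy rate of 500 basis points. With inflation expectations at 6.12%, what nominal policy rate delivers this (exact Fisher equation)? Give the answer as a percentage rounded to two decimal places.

(1 + i) = (1 + r)(1 + π) = 1.05000 × 1.06120 = 1.11426
i = 1.11426 − 1, so the required nominal rate is 11.43%.

11.43%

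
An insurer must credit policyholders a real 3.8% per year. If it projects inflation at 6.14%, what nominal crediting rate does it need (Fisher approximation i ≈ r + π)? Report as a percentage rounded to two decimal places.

9.94%

i ≈ r + π = 3.8% + 6.14% = 9.94%.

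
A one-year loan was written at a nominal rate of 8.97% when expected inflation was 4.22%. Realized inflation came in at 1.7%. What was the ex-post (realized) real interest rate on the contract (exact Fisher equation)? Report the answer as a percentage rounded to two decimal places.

7.15%

Ex-post: (1 + 0.0897)/(1 + 0.0170) − 1 = 7.1485%
So the realized real rate is 7.15%.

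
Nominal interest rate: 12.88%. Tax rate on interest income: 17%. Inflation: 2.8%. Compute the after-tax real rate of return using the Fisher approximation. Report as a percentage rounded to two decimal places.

After-tax nominal return = 12.88% × (1 − 0.17) = 10.6904%.
r ≈ 10.6904% − 2.8% → 7.89%.

7.89%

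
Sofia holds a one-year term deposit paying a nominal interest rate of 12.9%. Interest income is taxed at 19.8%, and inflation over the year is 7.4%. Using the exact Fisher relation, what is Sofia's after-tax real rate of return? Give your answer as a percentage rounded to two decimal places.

After-tax nominal return = 12.9% × (1 − 0.198) = 10.3458%.
1 + r = 1.103458 / 1.07400 = 1.027428
After-tax real rate = 1.027428 − 1 → 2.74%.

2.74%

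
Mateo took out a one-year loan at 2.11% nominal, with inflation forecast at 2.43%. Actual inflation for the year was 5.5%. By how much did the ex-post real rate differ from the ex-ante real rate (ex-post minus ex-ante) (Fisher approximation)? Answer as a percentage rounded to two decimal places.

Ex-ante: 2.11% − 2.43% = -0.320%
Ex-post: 2.11% − 5.5% = -3.390%
Difference (ex-post − ex-ante) = -3.0700% → -3.07%.

-3.07%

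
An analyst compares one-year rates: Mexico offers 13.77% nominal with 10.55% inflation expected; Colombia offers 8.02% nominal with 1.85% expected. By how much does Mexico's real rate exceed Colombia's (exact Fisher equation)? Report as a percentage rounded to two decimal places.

Mexico: (1 + 0.1377)/(1 + 0.1055) − 1 = 2.9127%
Colombia: (1 + 0.0802)/(1 + 0.0185) − 1 = 6.0579%
Differential = 2.9127% − 6.0579% = -3.1452% → -3.15%.

-3.15%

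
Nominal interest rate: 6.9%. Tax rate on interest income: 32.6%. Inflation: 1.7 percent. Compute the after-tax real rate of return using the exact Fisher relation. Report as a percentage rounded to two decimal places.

After-tax nominal return = 6.9% × (1 − 0.326) = 4.6506%.
1 + r = 1.046506 / 1.01700 = 1.029013
After-tax real rate = 1.029013 − 1 → 2.90%.

2.90%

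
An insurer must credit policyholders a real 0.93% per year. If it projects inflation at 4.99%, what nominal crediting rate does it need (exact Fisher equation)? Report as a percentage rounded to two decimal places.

(1 + i) = (1 + r)(1 + π) = 1.00930 × 1.04990 = 1.05966407
i = 1.05966407 − 1, so the required nominal rate is 5.97%.

5.97%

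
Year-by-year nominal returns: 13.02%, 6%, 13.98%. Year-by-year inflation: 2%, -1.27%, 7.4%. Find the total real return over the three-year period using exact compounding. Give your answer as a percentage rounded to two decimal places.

26.25%

Compound the nominal returns: 1.1302 × 1.0600 × 1.1398 = 1.365494.
Compound inflation: 1.0200 × 0.9873 × 1.0740 = 1.081567.
Deflate: 1.365494 / 1.081567 = 1.262514.
Total real return = 1.262514 − 1 → 26.25%.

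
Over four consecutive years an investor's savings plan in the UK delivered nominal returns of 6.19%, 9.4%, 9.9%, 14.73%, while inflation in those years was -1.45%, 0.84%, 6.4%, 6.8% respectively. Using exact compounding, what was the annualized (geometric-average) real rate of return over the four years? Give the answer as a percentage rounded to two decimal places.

Compound the nominal returns: 1.0619 × 1.0940 × 1.0990 × 1.1473 = 1.46479089.
Compound inflation: 0.9855 × 1.0084 × 1.0640 × 1.0680 = 1.12928185.
Deflate: 1.46479089 / 1.12928185 = 1.29709947.
Annualized real rate = 1.29709947^(1/4) − 1 = 6.7194% → 6.72%.

6.72%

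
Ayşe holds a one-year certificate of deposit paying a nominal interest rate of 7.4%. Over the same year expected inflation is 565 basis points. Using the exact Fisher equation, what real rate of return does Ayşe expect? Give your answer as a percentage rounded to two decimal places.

1.66%

By the Fisher equation, 1 + r = (1 + i)/(1 + π).
1 + r = 1.07400 / 1.05650 = 1.016564
r = 1.016564 − 1 = 1.6564%, i.e. 1.66%.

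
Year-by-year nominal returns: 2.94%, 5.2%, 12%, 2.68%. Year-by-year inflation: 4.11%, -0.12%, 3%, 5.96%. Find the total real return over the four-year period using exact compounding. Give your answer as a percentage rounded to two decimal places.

Nominal growth factor = 1.0294 × 1.0520 × 1.1200 × 1.0268 = 1.245385
Price-level growth factor = 1.0411 × 0.9988 × 1.0300 × 1.0596 = 1.134881
Real growth factor = 1.245385 / 1.134881 = 1.097371
Total real return = 1.097371 − 1 → 9.74%.

9.74%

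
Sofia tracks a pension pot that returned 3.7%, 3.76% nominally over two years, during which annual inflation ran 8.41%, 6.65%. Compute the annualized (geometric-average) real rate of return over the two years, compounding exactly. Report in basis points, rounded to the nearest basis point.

Nominal growth factor = 1.0370 × 1.0376 = 1.07599120
Price-level growth factor = 1.0841 × 1.0665 = 1.15619265
Real growth factor = 1.07599120 / 1.15619265 = 0.93063314
Annualized real rate = 0.93063314^(1/2) − 1 = -3.5307% → -353 basis points.

-353 basis points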